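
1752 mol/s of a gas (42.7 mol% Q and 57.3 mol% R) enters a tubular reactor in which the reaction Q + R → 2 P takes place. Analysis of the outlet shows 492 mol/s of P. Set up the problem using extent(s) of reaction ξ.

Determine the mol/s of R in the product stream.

For P: n = n₀ + 2ξ → 492 = 0 + 2ξ, giving ξ = 246 mol/s.
Outlet amounts (n = n₀ + ν ξ):
  Q: 748.1 − 1(246) = 502.1
  R: 1004 − 1(246) = 757.9
  P: 0 + 2(246) = 492

758 mol/s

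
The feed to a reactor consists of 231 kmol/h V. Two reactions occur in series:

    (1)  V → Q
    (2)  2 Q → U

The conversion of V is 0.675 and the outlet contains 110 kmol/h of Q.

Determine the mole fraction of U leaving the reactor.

Conversion of V: V consumed = 1ξ₁ = 0.675 × 231 → ξ₁ = 155.9 kmol/h.
Q balance: n_Q = 0 + 1ξ₁ − 2ξ₂ = 110 → ξ₂ = (1·155.9 − 110)/2 = 22.96 kmol/h.
Outlet amounts (n = n₀ + Σ ν·ξ):
  V: 231 − 1(155.9) = 75.07
  Q: 0 + 1(155.9) − 2(22.96) = 110
  U: 0 + 1(22.96) = 22.96
Total out = 208 kmol/h; y_U = 22.96 / 208 = 0.1104.

0.11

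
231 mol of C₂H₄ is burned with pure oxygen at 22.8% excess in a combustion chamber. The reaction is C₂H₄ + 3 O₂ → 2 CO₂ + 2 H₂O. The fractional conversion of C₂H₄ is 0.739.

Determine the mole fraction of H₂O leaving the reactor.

0.316

Stoichiometric O₂ = 3 × 231 = 693 mol; O₂ fed = 693 × 1.228 = 851 mol.
Fuel reacted = 0.739 × 231 → ξ = 170.7 mol.
Outlet (n = n₀ + ν ξ):
  C₂H₄: 231 − 1(170.7) = 60.29
  O₂: 851 − 3(170.7) = 338.9
  CO₂: 0 + 2(170.7) = 341.4
  H₂O: 0 + 2(170.7) = 341.4
Total out = 1082 mol; y_H₂O = 341.4 / 1082 = 0.3155.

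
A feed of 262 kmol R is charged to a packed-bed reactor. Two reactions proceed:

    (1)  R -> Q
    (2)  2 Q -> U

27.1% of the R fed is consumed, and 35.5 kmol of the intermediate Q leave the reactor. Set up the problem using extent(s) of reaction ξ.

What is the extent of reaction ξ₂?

Conversion of R: R consumed = 1ξ₁ = 0.271 × 262 → ξ₁ = 71 kmol.
Q balance: n_Q = 0 + 1ξ₁ − 2ξ₂ = 35.5 → ξ₂ = (1·71 − 35.5)/2 = 17.75 kmol.
Outlet amounts (n = n₀ + Σ ν·ξ):
  R: 262 − 1(71) = 191
  Q: 0 + 1(71) − 2(17.75) = 35.5
  U: 0 + 1(17.75) = 17.75

ξ₂ = 17.8 kmol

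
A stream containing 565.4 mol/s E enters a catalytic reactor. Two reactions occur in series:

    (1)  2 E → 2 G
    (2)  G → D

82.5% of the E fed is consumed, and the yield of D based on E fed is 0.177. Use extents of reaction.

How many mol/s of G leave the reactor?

Conversion of E: E consumed = 2ξ₁ = 0.825 × 565.4 → ξ₁ = 233.2 mol/s.
Yield of D: 1ξ₂ / 565.4 = 0.177 → ξ₂ = 100.1 mol/s.
Outlet amounts (n = n₀ + Σ ν·ξ):
  E: 565.4 − 2(233.2) = 98.94
  G: 0 + 2(233.2) − 1(100.1) = 366.4
  D: 0 + 1(100.1) = 100.1

366 mol/s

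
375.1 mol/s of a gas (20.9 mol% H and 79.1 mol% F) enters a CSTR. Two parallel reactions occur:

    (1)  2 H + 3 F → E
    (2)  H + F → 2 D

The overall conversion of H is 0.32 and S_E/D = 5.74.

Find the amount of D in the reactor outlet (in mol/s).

Conversion of H: H consumed = 0.32 × 78.4 = 25.09 mol/s = 2ξ₁ + 1ξ₂.
Selectivity: 1ξ₁ / (2ξ₂) = 5.74 → ξ₁ = 11.48 ξ₂.
Substitute: (2·11.48 + 1) ξ₂ = 25.09 → ξ₂ = 1.047 mol/s, ξ₁ = 12.02 mol/s.
Outlet amounts (n = n₀ + Σ ν·ξ):
  H: 78.4 − 2(12.02) − 1(1.047) = 53.31
  F: 296.7 − 3(12.02) − 1(1.047) = 259.6
  E: 0 + 1(12.02) = 12.02
  D: 0 + 2(1.047) = 2.094

2.09 mol/s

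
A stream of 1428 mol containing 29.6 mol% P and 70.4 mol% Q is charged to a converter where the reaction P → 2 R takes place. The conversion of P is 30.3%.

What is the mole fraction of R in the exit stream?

P reacted = 0.303 × 422.7 = 128.1 mol; ν_P = −1, so ξ = 128.1/1 = 128.1 mol.
Outlet amounts (n = n₀ + ν ξ):
  P: 422.7 − 1(128.1) = 294.6
  R: 0 + 2(128.1) = 256.1
  Q: 1005 (inert)
Total out = 1556 mol; y_R = 256.1 / 1556 = 0.1646.

0.165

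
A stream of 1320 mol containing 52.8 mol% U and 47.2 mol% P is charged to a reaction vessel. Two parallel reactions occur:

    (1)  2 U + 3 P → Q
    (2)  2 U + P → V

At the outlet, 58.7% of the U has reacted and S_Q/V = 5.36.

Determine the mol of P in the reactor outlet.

73.7 mol

Conversion of U: U consumed = 0.587 × 697 = 409.1 mol = 2ξ₁ + 2ξ₂.
Selectivity: 1ξ₁ / (1ξ₂) = 5.36 → ξ₁ = 5.36 ξ₂.
Substitute: (2·5.36 + 2) ξ₂ = 409.1 → ξ₂ = 32.16 mol, ξ₁ = 172.4 mol.
Outlet amounts (n = n₀ + Σ ν·ξ):
  U: 697 − 2(172.4) − 2(32.16) = 287.8
  P: 623 − 3(172.4) − 1(32.16) = 73.69
  Q: 0 + 1(172.4) = 172.4
  V: 0 + 1(32.16) = 32.16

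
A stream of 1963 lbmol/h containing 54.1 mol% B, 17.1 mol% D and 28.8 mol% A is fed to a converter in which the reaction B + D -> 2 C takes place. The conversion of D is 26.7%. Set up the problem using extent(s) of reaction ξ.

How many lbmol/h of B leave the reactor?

972 lbmol/h

D reacted = 0.267 × 335.7 = 89.62 lbmol/h; ν_D = −1, so ξ = 89.62/1 = 89.62 lbmol/h.
Outlet amounts (n = n₀ + ν ξ):
  B: 1062 − 1(89.62) = 972.4
  D: 335.7 − 1(89.62) = 246
  C: 0 + 2(89.62) = 179.2
  A: 565.3 (inert)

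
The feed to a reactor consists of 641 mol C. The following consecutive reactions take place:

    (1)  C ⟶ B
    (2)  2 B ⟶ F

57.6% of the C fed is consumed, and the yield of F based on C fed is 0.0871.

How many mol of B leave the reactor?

Conversion of C: C consumed = 1ξ₁ = 0.576 × 641 → ξ₁ = 369.2 mol.
Yield of F: 1ξ₂ / 641 = 0.0871 → ξ₂ = 55.83 mol.
Outlet amounts (n = n₀ + Σ ν·ξ):
  C: 641 − 1(369.2) = 271.8
  B: 0 + 1(369.2) − 2(55.83) = 257.6
  F: 0 + 1(55.83) = 55.83

258 mol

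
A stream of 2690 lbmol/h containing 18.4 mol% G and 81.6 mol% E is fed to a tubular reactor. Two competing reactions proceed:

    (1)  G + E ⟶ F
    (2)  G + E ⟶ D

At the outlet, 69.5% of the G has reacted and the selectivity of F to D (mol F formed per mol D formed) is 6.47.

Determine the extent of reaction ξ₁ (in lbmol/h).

ξ₁ = 298 lbmol/h

Conversion of G: G consumed = 0.695 × 495 = 344 lbmol/h = 1ξ₁ + 1ξ₂.
Selectivity: 1ξ₁ / (1ξ₂) = 6.47 → ξ₁ = 6.47 ξ₂.
Substitute: (1·6.47 + 1) ξ₂ = 344 → ξ₂ = 46.05 lbmol/h, ξ₁ = 297.9 lbmol/h.
Outlet amounts (n = n₀ + Σ ν·ξ):
  G: 495 − 1(297.9) − 1(46.05) = 151
  E: 2195 − 1(297.9) − 1(46.05) = 1851
  F: 0 + 1(297.9) = 297.9
  D: 0 + 1(46.05) = 46.05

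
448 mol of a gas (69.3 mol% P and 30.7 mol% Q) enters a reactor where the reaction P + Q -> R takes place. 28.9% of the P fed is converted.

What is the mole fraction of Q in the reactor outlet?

0.133

P reacted = 0.289 × 310.5 = 89.72 mol; ν_P = −1, so ξ = 89.72/1 = 89.72 mol.
Outlet amounts (n = n₀ + ν ξ):
  P: 310.5 − 1(89.72) = 220.7
  Q: 137.5 − 1(89.72) = 47.81
  R: 0 + 1(89.72) = 89.72
Total out = 358.3 mol; y_Q = 47.81 / 358.3 = 0.1334.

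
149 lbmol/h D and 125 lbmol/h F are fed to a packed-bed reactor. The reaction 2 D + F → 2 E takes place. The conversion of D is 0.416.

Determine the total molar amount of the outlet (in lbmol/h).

D reacted = 0.416 × 149 = 61.98 lbmol/h; ν_D = −2, so ξ = 61.98/2 = 30.99 lbmol/h.
Outlet amounts (n = n₀ + ν ξ):
  D: 149 − 2(30.99) = 87.02
  F: 125 − 1(30.99) = 94.01
  E: 0 + 2(30.99) = 61.98
Total out = 87.02 + 94.01 + 61.98 = 243 lbmol/h.

243 lbmol/h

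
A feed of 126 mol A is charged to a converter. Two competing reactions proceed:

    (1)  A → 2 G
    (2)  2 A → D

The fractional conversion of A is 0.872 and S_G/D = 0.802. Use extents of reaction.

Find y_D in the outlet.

0.464

Conversion of A: A consumed = 0.872 × 126 = 109.9 mol = 1ξ₁ + 2ξ₂.
Selectivity: 2ξ₁ / (1ξ₂) = 0.802 → ξ₁ = 0.401 ξ₂.
Substitute: (1·0.401 + 2) ξ₂ = 109.9 → ξ₂ = 45.76 mol, ξ₁ = 18.35 mol.
Outlet amounts (n = n₀ + Σ ν·ξ):
  A: 126 − 1(18.35) − 2(45.76) = 16.13
  G: 0 + 2(18.35) = 36.7
  D: 0 + 1(45.76) = 45.76
Total out = 98.59 mol; y_D = 45.76 / 98.59 = 0.4642.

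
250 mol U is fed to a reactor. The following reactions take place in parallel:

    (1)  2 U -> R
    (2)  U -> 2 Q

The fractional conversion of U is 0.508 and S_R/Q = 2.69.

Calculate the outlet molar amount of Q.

21.6 mol

Conversion of U: U consumed = 0.508 × 250 = 127 mol = 2ξ₁ + 1ξ₂.
Selectivity: 1ξ₁ / (2ξ₂) = 2.69 → ξ₁ = 5.38 ξ₂.
Substitute: (2·5.38 + 1) ξ₂ = 127 → ξ₂ = 10.8 mol, ξ₁ = 58.1 mol.
Outlet amounts (n = n₀ + Σ ν·ξ):
  U: 250 − 2(58.1) − 1(10.8) = 123
  R: 0 + 1(58.1) = 58.1
  Q: 0 + 2(10.8) = 21.6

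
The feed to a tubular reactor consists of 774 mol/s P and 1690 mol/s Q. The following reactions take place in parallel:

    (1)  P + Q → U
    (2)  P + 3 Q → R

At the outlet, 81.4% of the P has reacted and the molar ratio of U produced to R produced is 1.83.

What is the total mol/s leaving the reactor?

1390 mol/s

Conversion of P: P consumed = 0.814 × 774 = 630 mol/s = 1ξ₁ + 1ξ₂.
Selectivity: 1ξ₁ / (1ξ₂) = 1.83 → ξ₁ = 1.83 ξ₂.
Substitute: (1·1.83 + 1) ξ₂ = 630 → ξ₂ = 222.6 mol/s, ξ₁ = 407.4 mol/s.
Outlet amounts (n = n₀ + Σ ν·ξ):
  P: 774 − 1(407.4) − 1(222.6) = 144
  Q: 1690 − 1(407.4) − 3(222.6) = 614.7
  U: 0 + 1(407.4) = 407.4
  R: 0 + 1(222.6) = 222.6
Total out = 144 + 614.7 + 407.4 + 222.6 = 1389 mol/s.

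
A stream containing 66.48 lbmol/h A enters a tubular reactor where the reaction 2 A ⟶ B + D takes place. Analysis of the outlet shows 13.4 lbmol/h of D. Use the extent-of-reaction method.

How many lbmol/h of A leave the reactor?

39.7 lbmol/h

For D: n = n₀ + 1ξ → 13.4 = 0 + 1ξ, giving ξ = 13.4 lbmol/h.
Outlet amounts (n = n₀ + ν ξ):
  A: 66.48 − 2(13.4) = 39.68
  B: 0 + 1(13.4) = 13.4
  D: 0 + 1(13.4) = 13.4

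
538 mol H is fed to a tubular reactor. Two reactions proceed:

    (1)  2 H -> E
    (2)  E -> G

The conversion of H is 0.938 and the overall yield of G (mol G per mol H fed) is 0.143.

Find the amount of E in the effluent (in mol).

Conversion of H: H consumed = 2ξ₁ = 0.938 × 538 → ξ₁ = 252.3 mol.
Yield of G: 1ξ₂ / 538 = 0.143 → ξ₂ = 76.93 mol.
Outlet amounts (n = n₀ + Σ ν·ξ):
  H: 538 − 2(252.3) = 33.36
  E: 0 + 1(252.3) − 1(76.93) = 175.4
  G: 0 + 1(76.93) = 76.93

175 mol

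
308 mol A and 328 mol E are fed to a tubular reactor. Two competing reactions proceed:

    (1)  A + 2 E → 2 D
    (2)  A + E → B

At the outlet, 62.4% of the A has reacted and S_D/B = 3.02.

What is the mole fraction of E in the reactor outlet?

0.0455

Conversion of A: A consumed = 0.624 × 308 = 192.2 mol = 1ξ₁ + 1ξ₂.
Selectivity: 2ξ₁ / (1ξ₂) = 3.02 → ξ₁ = 1.51 ξ₂.
Substitute: (1·1.51 + 1) ξ₂ = 192.2 → ξ₂ = 76.57 mol, ξ₁ = 115.6 mol.
Outlet amounts (n = n₀ + Σ ν·ξ):
  A: 308 − 1(115.6) − 1(76.57) = 115.8
  E: 328 − 2(115.6) − 1(76.57) = 20.19
  D: 0 + 2(115.6) = 231.2
  B: 0 + 1(76.57) = 76.57
Total out = 443.8 mol; y_E = 20.19 / 443.8 = 0.04548.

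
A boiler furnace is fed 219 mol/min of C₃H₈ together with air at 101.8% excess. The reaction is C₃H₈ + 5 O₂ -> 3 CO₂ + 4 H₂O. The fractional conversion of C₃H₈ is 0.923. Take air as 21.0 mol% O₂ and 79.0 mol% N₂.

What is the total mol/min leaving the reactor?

Stoichiometric O₂ = 5 × 219 = 1095 mol/min; O₂ fed = 1095 × 2.018 = 2210 mol/min.
N₂ fed = 2210 × 79/21 = 8313 mol/min.
Fuel reacted = 0.923 × 219 → ξ = 202.1 mol/min.
Outlet (n = n₀ + ν ξ):
  C₃H₈: 219 − 1(202.1) = 16.86
  O₂: 2210 − 5(202.1) = 1199
  N₂: 8313 (inert)
  CO₂: 0 + 3(202.1) = 606.4
  H₂O: 0 + 4(202.1) = 808.5
Total out = 16.86 + 1199 + 8313 + 606.4 + 808.5 = 10940 mol/min.

10900 mol/min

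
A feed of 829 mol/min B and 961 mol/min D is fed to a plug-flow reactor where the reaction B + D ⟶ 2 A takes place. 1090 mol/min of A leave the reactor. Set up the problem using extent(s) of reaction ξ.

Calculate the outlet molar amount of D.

416 mol/min

For A: n = n₀ + 2ξ → 1090 = 0 + 2ξ, giving ξ = 545 mol/min.
Outlet amounts (n = n₀ + ν ξ):
  B: 829 − 1(545) = 284
  D: 961 − 1(545) = 416
  A: 0 + 2(545) = 1090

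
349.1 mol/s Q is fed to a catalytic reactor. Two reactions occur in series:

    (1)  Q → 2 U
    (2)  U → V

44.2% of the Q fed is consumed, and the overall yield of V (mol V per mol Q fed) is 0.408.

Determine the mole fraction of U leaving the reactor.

Conversion of Q: Q consumed = 1ξ₁ = 0.442 × 349.1 → ξ₁ = 154.3 mol/s.
Yield of V: 1ξ₂ / 349.1 = 0.408 → ξ₂ = 142.4 mol/s.
Outlet amounts (n = n₀ + Σ ν·ξ):
  Q: 349.1 − 1(154.3) = 194.8
  U: 0 + 2(154.3) − 1(142.4) = 166.2
  V: 0 + 1(142.4) = 142.4
Total out = 503.4 mol/s; y_U = 166.2 / 503.4 = 0.3301.

0.33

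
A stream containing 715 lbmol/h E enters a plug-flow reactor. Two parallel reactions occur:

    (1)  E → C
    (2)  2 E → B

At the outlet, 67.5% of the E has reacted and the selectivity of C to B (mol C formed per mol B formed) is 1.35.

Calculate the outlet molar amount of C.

194 lbmol/h

Conversion of E: E consumed = 0.675 × 715 = 482.6 lbmol/h = 1ξ₁ + 2ξ₂.
Selectivity: 1ξ₁ / (1ξ₂) = 1.35 → ξ₁ = 1.35 ξ₂.
Substitute: (1·1.35 + 2) ξ₂ = 482.6 → ξ₂ = 144.1 lbmol/h, ξ₁ = 194.5 lbmol/h.
Outlet amounts (n = n₀ + Σ ν·ξ):
  E: 715 − 1(194.5) − 2(144.1) = 232.4
  C: 0 + 1(194.5) = 194.5
  B: 0 + 1(144.1) = 144.1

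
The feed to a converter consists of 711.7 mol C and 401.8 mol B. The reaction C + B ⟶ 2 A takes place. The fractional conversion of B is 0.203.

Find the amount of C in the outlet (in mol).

630 mol

B reacted = 0.203 × 401.8 = 81.57 mol; ν_B = −1, so ξ = 81.57/1 = 81.57 mol.
Outlet amounts (n = n₀ + ν ξ):
  C: 711.7 − 1(81.57) = 630.1
  B: 401.8 − 1(81.57) = 320.2
  A: 0 + 2(81.57) = 163.1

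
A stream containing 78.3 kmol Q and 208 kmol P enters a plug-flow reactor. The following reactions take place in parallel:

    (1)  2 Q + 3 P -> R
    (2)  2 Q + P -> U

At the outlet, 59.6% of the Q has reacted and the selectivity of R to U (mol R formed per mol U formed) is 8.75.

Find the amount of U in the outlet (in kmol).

2.39 kmol

Conversion of Q: Q consumed = 0.596 × 78.3 = 46.67 kmol = 2ξ₁ + 2ξ₂.
Selectivity: 1ξ₁ / (1ξ₂) = 8.75 → ξ₁ = 8.75 ξ₂.
Substitute: (2·8.75 + 2) ξ₂ = 46.67 → ξ₂ = 2.393 kmol, ξ₁ = 20.94 kmol.
Outlet amounts (n = n₀ + Σ ν·ξ):
  Q: 78.3 − 2(20.94) − 2(2.393) = 31.63
  P: 208 − 3(20.94) − 1(2.393) = 142.8
  R: 0 + 1(20.94) = 20.94
  U: 0 + 1(2.393) = 2.393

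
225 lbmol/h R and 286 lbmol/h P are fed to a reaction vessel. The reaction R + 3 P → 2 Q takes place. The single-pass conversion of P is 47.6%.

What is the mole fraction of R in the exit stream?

0.427

P reacted = 0.476 × 286 = 136.1 lbmol/h; ν_P = −3, so ξ = 136.1/3 = 45.38 lbmol/h.
Outlet amounts (n = n₀ + ν ξ):
  R: 225 − 1(45.38) = 179.6
  P: 286 − 3(45.38) = 149.9
  Q: 0 + 2(45.38) = 90.76
Total out = 420.2 lbmol/h; y_R = 179.6 / 420.2 = 0.4274.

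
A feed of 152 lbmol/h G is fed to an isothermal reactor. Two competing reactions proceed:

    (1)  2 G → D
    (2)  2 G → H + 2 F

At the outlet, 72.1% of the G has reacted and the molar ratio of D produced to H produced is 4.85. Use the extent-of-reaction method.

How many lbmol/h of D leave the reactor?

Conversion of G: G consumed = 0.721 × 152 = 109.6 lbmol/h = 2ξ₁ + 2ξ₂.
Selectivity: 1ξ₁ / (1ξ₂) = 4.85 → ξ₁ = 4.85 ξ₂.
Substitute: (2·4.85 + 2) ξ₂ = 109.6 → ξ₂ = 9.367 lbmol/h, ξ₁ = 45.43 lbmol/h.
Outlet amounts (n = n₀ + Σ ν·ξ):
  G: 152 − 2(45.43) − 2(9.367) = 42.41
  D: 0 + 1(45.43) = 45.43
  H: 0 + 1(9.367) = 9.367
  F: 0 + 2(9.367) = 18.73

45.4 lbmol/h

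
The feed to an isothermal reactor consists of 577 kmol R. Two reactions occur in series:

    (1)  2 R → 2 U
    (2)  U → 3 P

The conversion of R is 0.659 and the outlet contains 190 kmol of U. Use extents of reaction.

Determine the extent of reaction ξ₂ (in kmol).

ξ₂ = 190 kmol

Conversion of R: R consumed = 2ξ₁ = 0.659 × 577 → ξ₁ = 190.1 kmol.
U balance: n_U = 0 + 2ξ₁ − 1ξ₂ = 190 → ξ₂ = (2·190.1 − 190)/1 = 190.2 kmol.
Outlet amounts (n = n₀ + Σ ν·ξ):
  R: 577 − 2(190.1) = 196.8
  U: 0 + 2(190.1) − 1(190.2) = 190
  P: 0 + 3(190.2) = 570.7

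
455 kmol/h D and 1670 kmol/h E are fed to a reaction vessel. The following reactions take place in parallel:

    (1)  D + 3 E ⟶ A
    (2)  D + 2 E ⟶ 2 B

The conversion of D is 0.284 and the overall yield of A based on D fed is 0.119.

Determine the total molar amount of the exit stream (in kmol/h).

1890 kmol/h

Yield of A: 1ξ₁ / 455 = 0.119 → ξ₁ = 54.14 kmol/h.
Conversion of D: 1ξ₁ + 1ξ₂ = 0.284 × 455 = 129.2 → ξ₂ = 75.08 kmol/h.
Outlet amounts (n = n₀ + Σ ν·ξ):
  D: 455 − 1(54.14) − 1(75.08) = 325.8
  E: 1670 − 3(54.14) − 2(75.08) = 1357
  A: 0 + 1(54.14) = 54.14
  B: 0 + 2(75.08) = 150.2
Total out = 325.8 + 1357 + 54.14 + 150.2 = 1887 kmol/h.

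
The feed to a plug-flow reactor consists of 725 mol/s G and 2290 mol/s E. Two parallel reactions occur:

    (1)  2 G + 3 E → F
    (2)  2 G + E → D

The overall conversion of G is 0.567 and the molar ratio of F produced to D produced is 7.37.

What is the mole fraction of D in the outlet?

0.011

Conversion of G: G consumed = 0.567 × 725 = 411.1 mol/s = 2ξ₁ + 2ξ₂.
Selectivity: 1ξ₁ / (1ξ₂) = 7.37 → ξ₁ = 7.37 ξ₂.
Substitute: (2·7.37 + 2) ξ₂ = 411.1 → ξ₂ = 24.56 mol/s, ξ₁ = 181 mol/s.
Outlet amounts (n = n₀ + Σ ν·ξ):
  G: 725 − 2(181) − 2(24.56) = 313.9
  E: 2290 − 3(181) − 1(24.56) = 1723
  F: 0 + 1(181) = 181
  D: 0 + 1(24.56) = 24.56
Total out = 2242 mol/s; y_D = 24.56 / 2242 = 0.01095.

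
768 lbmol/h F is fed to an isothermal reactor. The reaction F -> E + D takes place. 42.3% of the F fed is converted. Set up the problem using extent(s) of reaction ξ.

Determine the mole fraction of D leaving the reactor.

0.297

F reacted = 0.423 × 768 = 324.9 lbmol/h; ν_F = −1, so ξ = 324.9/1 = 324.9 lbmol/h.
Outlet amounts (n = n₀ + ν ξ):
  F: 768 − 1(324.9) = 443.1
  E: 0 + 1(324.9) = 324.9
  D: 0 + 1(324.9) = 324.9
Total out = 1093 lbmol/h; y_D = 324.9 / 1093 = 0.2973.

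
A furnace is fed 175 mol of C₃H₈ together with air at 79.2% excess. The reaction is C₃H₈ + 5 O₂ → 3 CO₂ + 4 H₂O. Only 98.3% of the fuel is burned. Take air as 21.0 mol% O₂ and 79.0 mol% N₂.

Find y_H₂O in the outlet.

0.0881

Stoichiometric O₂ = 5 × 175 = 875 mol; O₂ fed = 875 × 1.792 = 1568 mol.
N₂ fed = 1568 × 79/21 = 5899 mol.
Fuel reacted = 0.983 × 175 → ξ = 172 mol.
Outlet (n = n₀ + ν ξ):
  C₃H₈: 175 − 1(172) = 2.975
  O₂: 1568 − 5(172) = 707.9
  N₂: 5899 (inert)
  CO₂: 0 + 3(172) = 516.1
  H₂O: 0 + 4(172) = 688.1
Total out = 7814 mol; y_H₂O = 688.1 / 7814 = 0.08806.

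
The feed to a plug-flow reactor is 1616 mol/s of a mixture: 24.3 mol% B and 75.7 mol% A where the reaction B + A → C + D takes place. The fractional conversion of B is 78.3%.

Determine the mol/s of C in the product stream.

307 mol/s

B reacted = 0.783 × 392.7 = 307.5 mol/s; ν_B = −1, so ξ = 307.5/1 = 307.5 mol/s.
Outlet amounts (n = n₀ + ν ξ):
  B: 392.7 − 1(307.5) = 85.21
  A: 1223 − 1(307.5) = 915.8
  C: 0 + 1(307.5) = 307.5
  D: 0 + 1(307.5) = 307.5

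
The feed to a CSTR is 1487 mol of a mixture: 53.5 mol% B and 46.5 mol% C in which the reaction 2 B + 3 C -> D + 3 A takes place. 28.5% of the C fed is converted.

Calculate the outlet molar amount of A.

C reacted = 0.285 × 691.5 = 197.1 mol; ν_C = −3, so ξ = 197.1/3 = 65.69 mol.
Outlet amounts (n = n₀ + ν ξ):
  B: 795.5 − 2(65.69) = 664.2
  C: 691.5 − 3(65.69) = 494.4
  D: 0 + 1(65.69) = 65.69
  A: 0 + 3(65.69) = 197.1

197 mol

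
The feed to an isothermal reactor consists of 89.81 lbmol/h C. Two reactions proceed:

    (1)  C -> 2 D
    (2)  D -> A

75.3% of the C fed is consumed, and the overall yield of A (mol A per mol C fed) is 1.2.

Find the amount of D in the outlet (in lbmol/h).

Conversion of C: C consumed = 1ξ₁ = 0.753 × 89.81 → ξ₁ = 67.63 lbmol/h.
Yield of A: 1ξ₂ / 89.81 = 1.2 → ξ₂ = 107.8 lbmol/h.
Outlet amounts (n = n₀ + Σ ν·ξ):
  C: 89.81 − 1(67.63) = 22.18
  D: 0 + 2(67.63) − 1(107.8) = 27.48
  A: 0 + 1(107.8) = 107.8

27.5 lbmol/h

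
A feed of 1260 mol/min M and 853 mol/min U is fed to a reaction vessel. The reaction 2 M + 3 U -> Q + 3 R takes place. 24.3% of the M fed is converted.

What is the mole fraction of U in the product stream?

0.201

M reacted = 0.243 × 1260 = 306.2 mol/min; ν_M = −2, so ξ = 306.2/2 = 153.1 mol/min.
Outlet amounts (n = n₀ + ν ξ):
  M: 1260 − 2(153.1) = 953.8
  U: 853 − 3(153.1) = 393.7
  Q: 0 + 1(153.1) = 153.1
  R: 0 + 3(153.1) = 459.3
Total out = 1960 mol/min; y_U = 393.7 / 1960 = 0.2009.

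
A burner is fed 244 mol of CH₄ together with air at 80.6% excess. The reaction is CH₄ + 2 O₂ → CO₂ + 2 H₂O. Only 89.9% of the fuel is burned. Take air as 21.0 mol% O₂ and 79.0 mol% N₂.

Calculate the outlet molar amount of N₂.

3320 mol

Stoichiometric O₂ = 2 × 244 = 488 mol; O₂ fed = 488 × 1.806 = 881.3 mol.
N₂ fed = 881.3 × 79/21 = 3315 mol.
Fuel reacted = 0.899 × 244 → ξ = 219.4 mol.
Outlet (n = n₀ + ν ξ):
  CH₄: 244 − 1(219.4) = 24.64
  O₂: 881.3 − 2(219.4) = 442.6
  N₂: 3315 (inert)
  CO₂: 0 + 1(219.4) = 219.4
  H₂O: 0 + 2(219.4) = 438.7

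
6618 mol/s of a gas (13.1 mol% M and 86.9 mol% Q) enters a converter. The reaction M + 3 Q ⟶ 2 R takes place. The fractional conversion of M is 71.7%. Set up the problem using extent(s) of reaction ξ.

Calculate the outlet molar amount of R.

M reacted = 0.717 × 867 = 621.6 mol/s; ν_M = −1, so ξ = 621.6/1 = 621.6 mol/s.
Outlet amounts (n = n₀ + ν ξ):
  M: 867 − 1(621.6) = 245.3
  Q: 5751 − 3(621.6) = 3886
  R: 0 + 2(621.6) = 1243

1240 mol/s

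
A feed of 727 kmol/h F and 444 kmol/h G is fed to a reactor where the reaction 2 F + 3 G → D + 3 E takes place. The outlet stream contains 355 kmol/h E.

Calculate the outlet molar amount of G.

89 kmol/h

For E: n = n₀ + 3ξ → 355 = 0 + 3ξ, giving ξ = 118.3 kmol/h.
Outlet amounts (n = n₀ + ν ξ):
  F: 727 − 2(118.3) = 490.3
  G: 444 − 3(118.3) = 89
  D: 0 + 1(118.3) = 118.3
  E: 0 + 3(118.3) = 355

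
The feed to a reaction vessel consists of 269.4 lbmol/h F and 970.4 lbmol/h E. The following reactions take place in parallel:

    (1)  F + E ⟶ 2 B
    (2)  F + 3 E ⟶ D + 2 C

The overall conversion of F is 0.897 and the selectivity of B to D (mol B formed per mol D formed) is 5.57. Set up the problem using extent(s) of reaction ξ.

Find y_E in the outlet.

0.511

Conversion of F: F consumed = 0.897 × 269.4 = 241.7 lbmol/h = 1ξ₁ + 1ξ₂.
Selectivity: 2ξ₁ / (1ξ₂) = 5.57 → ξ₁ = 2.785 ξ₂.
Substitute: (1·2.785 + 1) ξ₂ = 241.7 → ξ₂ = 63.84 lbmol/h, ξ₁ = 177.8 lbmol/h.
Outlet amounts (n = n₀ + Σ ν·ξ):
  F: 269.4 − 1(177.8) − 1(63.84) = 27.75
  E: 970.4 − 1(177.8) − 3(63.84) = 601.1
  B: 0 + 2(177.8) = 355.6
  D: 0 + 1(63.84) = 63.84
  C: 0 + 2(63.84) = 127.7
Total out = 1176 lbmol/h; y_E = 601.1 / 1176 = 0.5111.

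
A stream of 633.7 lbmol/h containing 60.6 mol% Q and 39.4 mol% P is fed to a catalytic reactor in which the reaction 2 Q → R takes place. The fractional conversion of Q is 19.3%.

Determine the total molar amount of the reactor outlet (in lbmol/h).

597 lbmol/h

Q reacted = 0.193 × 384 = 74.12 lbmol/h; ν_Q = −2, so ξ = 74.12/2 = 37.06 lbmol/h.
Outlet amounts (n = n₀ + ν ξ):
  Q: 384 − 2(37.06) = 309.9
  R: 0 + 1(37.06) = 37.06
  P: 249.7 (inert)
Total out = 309.9 + 37.06 + 249.7 = 596.6 lbmol/h.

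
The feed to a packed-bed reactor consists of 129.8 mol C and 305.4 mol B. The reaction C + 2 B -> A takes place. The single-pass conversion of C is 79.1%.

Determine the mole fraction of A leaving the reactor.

0.447

C reacted = 0.791 × 129.8 = 102.7 mol; ν_C = −1, so ξ = 102.7/1 = 102.7 mol.
Outlet amounts (n = n₀ + ν ξ):
  C: 129.8 − 1(102.7) = 27.13
  B: 305.4 − 2(102.7) = 100.1
  A: 0 + 1(102.7) = 102.7
Total out = 229.9 mol; y_A = 102.7 / 229.9 = 0.4467.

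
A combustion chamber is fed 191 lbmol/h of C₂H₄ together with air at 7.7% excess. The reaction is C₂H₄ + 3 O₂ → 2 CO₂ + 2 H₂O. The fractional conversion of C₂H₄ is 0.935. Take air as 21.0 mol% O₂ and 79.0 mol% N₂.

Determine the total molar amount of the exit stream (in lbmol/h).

Stoichiometric O₂ = 3 × 191 = 573 lbmol/h; O₂ fed = 573 × 1.077 = 617.1 lbmol/h.
N₂ fed = 617.1 × 79/21 = 2322 lbmol/h.
Fuel reacted = 0.935 × 191 → ξ = 178.6 lbmol/h.
Outlet (n = n₀ + ν ξ):
  C₂H₄: 191 − 1(178.6) = 12.41
  O₂: 617.1 − 3(178.6) = 81.37
  N₂: 2322 (inert)
  CO₂: 0 + 2(178.6) = 357.2
  H₂O: 0 + 2(178.6) = 357.2
Total out = 12.41 + 81.37 + 2322 + 357.2 + 357.2 = 3130 lbmol/h.

3130 lbmol/h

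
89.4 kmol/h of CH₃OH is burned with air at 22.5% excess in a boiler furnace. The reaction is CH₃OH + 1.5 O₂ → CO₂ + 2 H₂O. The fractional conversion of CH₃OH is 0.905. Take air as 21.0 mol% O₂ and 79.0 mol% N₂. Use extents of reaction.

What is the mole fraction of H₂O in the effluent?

Stoichiometric O₂ = 1.5 × 89.4 = 134.1 kmol/h; O₂ fed = 134.1 × 1.225 = 164.3 kmol/h.
N₂ fed = 164.3 × 79/21 = 618 kmol/h.
Fuel reacted = 0.905 × 89.4 → ξ = 80.91 kmol/h.
Outlet (n = n₀ + ν ξ):
  CH₃OH: 89.4 − 1(80.91) = 8.493
  O₂: 164.3 − 1.5(80.91) = 42.91
  N₂: 618 (inert)
  CO₂: 0 + 1(80.91) = 80.91
  H₂O: 0 + 2(80.91) = 161.8
Total out = 912.1 kmol/h; y_H₂O = 161.8 / 912.1 = 0.1774.

0.177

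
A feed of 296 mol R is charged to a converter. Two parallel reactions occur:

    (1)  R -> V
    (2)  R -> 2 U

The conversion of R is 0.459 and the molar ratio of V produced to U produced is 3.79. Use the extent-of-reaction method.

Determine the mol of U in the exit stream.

31.7 mol

Conversion of R: R consumed = 0.459 × 296 = 135.9 mol = 1ξ₁ + 1ξ₂.
Selectivity: 1ξ₁ / (2ξ₂) = 3.79 → ξ₁ = 7.58 ξ₂.
Substitute: (1·7.58 + 1) ξ₂ = 135.9 → ξ₂ = 15.83 mol, ξ₁ = 120 mol.
Outlet amounts (n = n₀ + Σ ν·ξ):
  R: 296 − 1(120) − 1(15.83) = 160.1
  V: 0 + 1(120) = 120
  U: 0 + 2(15.83) = 31.67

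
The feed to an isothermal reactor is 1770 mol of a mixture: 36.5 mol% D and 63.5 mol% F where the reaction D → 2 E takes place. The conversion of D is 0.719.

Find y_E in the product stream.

D reacted = 0.719 × 646 = 464.5 mol; ν_D = −1, so ξ = 464.5/1 = 464.5 mol.
Outlet amounts (n = n₀ + ν ξ):
  D: 646 − 1(464.5) = 181.5
  E: 0 + 2(464.5) = 929
  F: 1124 (inert)
Total out = 2235 mol; y_E = 929 / 2235 = 0.4158.

0.416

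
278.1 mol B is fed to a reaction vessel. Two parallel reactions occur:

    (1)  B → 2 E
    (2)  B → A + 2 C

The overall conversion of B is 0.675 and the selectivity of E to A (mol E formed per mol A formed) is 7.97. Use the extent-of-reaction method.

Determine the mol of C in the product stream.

Conversion of B: B consumed = 0.675 × 278.1 = 187.7 mol = 1ξ₁ + 1ξ₂.
Selectivity: 2ξ₁ / (1ξ₂) = 7.97 → ξ₁ = 3.985 ξ₂.
Substitute: (1·3.985 + 1) ξ₂ = 187.7 → ξ₂ = 37.66 mol, ξ₁ = 150.1 mol.
Outlet amounts (n = n₀ + Σ ν·ξ):
  B: 278.1 − 1(150.1) − 1(37.66) = 90.38
  E: 0 + 2(150.1) = 300.1
  A: 0 + 1(37.66) = 37.66
  C: 0 + 2(37.66) = 75.31

75.3 mol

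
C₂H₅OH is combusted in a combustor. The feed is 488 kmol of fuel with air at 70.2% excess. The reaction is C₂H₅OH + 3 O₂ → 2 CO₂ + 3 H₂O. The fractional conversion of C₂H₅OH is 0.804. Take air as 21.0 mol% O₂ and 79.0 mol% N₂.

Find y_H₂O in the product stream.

Stoichiometric O₂ = 3 × 488 = 1464 kmol; O₂ fed = 1464 × 1.702 = 2492 kmol.
N₂ fed = 2492 × 79/21 = 9374 kmol.
Fuel reacted = 0.804 × 488 → ξ = 392.4 kmol.
Outlet (n = n₀ + ν ξ):
  C₂H₅OH: 488 − 1(392.4) = 95.65
  O₂: 2492 − 3(392.4) = 1315
  N₂: 9374 (inert)
  CO₂: 0 + 2(392.4) = 784.7
  H₂O: 0 + 3(392.4) = 1177
Total out = 12750 kmol; y_H₂O = 1177 / 12750 = 0.09235.

0.0923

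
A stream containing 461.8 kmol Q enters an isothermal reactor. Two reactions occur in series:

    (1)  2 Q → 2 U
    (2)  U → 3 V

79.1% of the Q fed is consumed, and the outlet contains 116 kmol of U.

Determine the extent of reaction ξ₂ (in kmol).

ξ₂ = 249 kmol

Conversion of Q: Q consumed = 2ξ₁ = 0.791 × 461.8 → ξ₁ = 182.6 kmol.
U balance: n_U = 0 + 2ξ₁ − 1ξ₂ = 116 → ξ₂ = (2·182.6 − 116)/1 = 249.3 kmol.
Outlet amounts (n = n₀ + Σ ν·ξ):
  Q: 461.8 − 2(182.6) = 96.52
  U: 0 + 2(182.6) − 1(249.3) = 116
  V: 0 + 3(249.3) = 747.9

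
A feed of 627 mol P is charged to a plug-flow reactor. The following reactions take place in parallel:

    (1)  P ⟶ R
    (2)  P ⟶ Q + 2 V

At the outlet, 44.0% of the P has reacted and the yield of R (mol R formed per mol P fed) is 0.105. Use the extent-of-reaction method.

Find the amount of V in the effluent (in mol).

Yield of R: 1ξ₁ / 627 = 0.105 → ξ₁ = 65.83 mol.
Conversion of P: 1ξ₁ + 1ξ₂ = 0.44 × 627 = 275.9 → ξ₂ = 210 mol.
Outlet amounts (n = n₀ + Σ ν·ξ):
  P: 627 − 1(65.83) − 1(210) = 351.1
  R: 0 + 1(65.83) = 65.83
  Q: 0 + 1(210) = 210
  V: 0 + 2(210) = 420.1

420 mol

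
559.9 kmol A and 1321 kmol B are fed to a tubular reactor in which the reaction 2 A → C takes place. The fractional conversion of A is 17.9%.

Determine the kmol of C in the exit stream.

A reacted = 0.179 × 559.9 = 100.2 kmol; ν_A = −2, so ξ = 100.2/2 = 50.11 kmol.
Outlet amounts (n = n₀ + ν ξ):
  A: 559.9 − 2(50.11) = 459.7
  C: 0 + 1(50.11) = 50.11
  B: 1321 (inert)

50.1 kmol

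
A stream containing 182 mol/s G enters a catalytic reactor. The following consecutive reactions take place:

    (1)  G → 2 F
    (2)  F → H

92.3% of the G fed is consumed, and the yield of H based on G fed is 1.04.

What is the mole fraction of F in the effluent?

Conversion of G: G consumed = 1ξ₁ = 0.923 × 182 → ξ₁ = 168 mol/s.
Yield of H: 1ξ₂ / 182 = 1.04 → ξ₂ = 189.3 mol/s.
Outlet amounts (n = n₀ + Σ ν·ξ):
  G: 182 − 1(168) = 14.01
  F: 0 + 2(168) − 1(189.3) = 146.7
  H: 0 + 1(189.3) = 189.3
Total out = 350 mol/s; y_F = 146.7 / 350 = 0.4191.

0.419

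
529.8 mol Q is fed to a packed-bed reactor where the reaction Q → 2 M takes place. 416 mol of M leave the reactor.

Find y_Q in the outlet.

0.436

For M: n = n₀ + 2ξ → 416 = 0 + 2ξ, giving ξ = 208 mol.
Outlet amounts (n = n₀ + ν ξ):
  Q: 529.8 − 1(208) = 321.8
  M: 0 + 2(208) = 416
Total out = 737.8 mol; y_Q = 321.8 / 737.8 = 0.4362.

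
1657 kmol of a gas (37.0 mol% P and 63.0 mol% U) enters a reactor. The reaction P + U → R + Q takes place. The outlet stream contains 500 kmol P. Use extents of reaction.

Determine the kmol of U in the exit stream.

931 kmol

For P: n = n₀ − 1ξ → 500 = 613.1 − 1ξ, giving ξ = 113.1 kmol.
Outlet amounts (n = n₀ + ν ξ):
  P: 613.1 − 1(113.1) = 500
  U: 1044 − 1(113.1) = 930.8
  R: 0 + 1(113.1) = 113.1
  Q: 0 + 1(113.1) = 113.1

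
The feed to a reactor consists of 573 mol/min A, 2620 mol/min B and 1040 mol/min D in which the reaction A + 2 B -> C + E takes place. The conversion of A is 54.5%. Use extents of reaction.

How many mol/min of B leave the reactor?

A reacted = 0.545 × 573 = 312.3 mol/min; ν_A = −1, so ξ = 312.3/1 = 312.3 mol/min.
Outlet amounts (n = n₀ + ν ξ):
  A: 573 − 1(312.3) = 260.7
  B: 2620 − 2(312.3) = 1995
  C: 0 + 1(312.3) = 312.3
  E: 0 + 1(312.3) = 312.3
  D: 1040 (inert)

2000 mol/min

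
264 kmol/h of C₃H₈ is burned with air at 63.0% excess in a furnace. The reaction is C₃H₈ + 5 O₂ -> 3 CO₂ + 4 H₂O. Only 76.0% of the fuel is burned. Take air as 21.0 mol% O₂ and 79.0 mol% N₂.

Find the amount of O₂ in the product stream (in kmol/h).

1150 kmol/h

Stoichiometric O₂ = 5 × 264 = 1320 kmol/h; O₂ fed = 1320 × 1.630 = 2152 kmol/h.
N₂ fed = 2152 × 79/21 = 8094 kmol/h.
Fuel reacted = 0.76 × 264 → ξ = 200.6 kmol/h.
Outlet (n = n₀ + ν ξ):
  C₃H₈: 264 − 1(200.6) = 63.36
  O₂: 2152 − 5(200.6) = 1148
  N₂: 8094 (inert)
  CO₂: 0 + 3(200.6) = 601.9
  H₂O: 0 + 4(200.6) = 802.6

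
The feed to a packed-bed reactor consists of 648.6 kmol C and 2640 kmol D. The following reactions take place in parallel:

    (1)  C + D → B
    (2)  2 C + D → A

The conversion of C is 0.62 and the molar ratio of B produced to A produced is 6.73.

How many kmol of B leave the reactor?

Conversion of C: C consumed = 0.62 × 648.6 = 402.1 kmol = 1ξ₁ + 2ξ₂.
Selectivity: 1ξ₁ / (1ξ₂) = 6.73 → ξ₁ = 6.73 ξ₂.
Substitute: (1·6.73 + 2) ξ₂ = 402.1 → ξ₂ = 46.06 kmol, ξ₁ = 310 kmol.
Outlet amounts (n = n₀ + Σ ν·ξ):
  C: 648.6 − 1(310) − 2(46.06) = 246.5
  D: 2640 − 1(310) − 1(46.06) = 2284
  B: 0 + 1(310) = 310
  A: 0 + 1(46.06) = 46.06

310 kmol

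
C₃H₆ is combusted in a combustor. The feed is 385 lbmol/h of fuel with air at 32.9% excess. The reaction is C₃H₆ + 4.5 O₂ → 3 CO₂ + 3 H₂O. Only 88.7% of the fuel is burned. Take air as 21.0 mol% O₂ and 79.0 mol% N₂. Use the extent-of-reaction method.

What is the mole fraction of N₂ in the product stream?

0.752

Stoichiometric O₂ = 4.5 × 385 = 1732 lbmol/h; O₂ fed = 1732 × 1.329 = 2302 lbmol/h.
N₂ fed = 2302 × 79/21 = 8662 lbmol/h.
Fuel reacted = 0.887 × 385 → ξ = 341.5 lbmol/h.
Outlet (n = n₀ + ν ξ):
  C₃H₆: 385 − 1(341.5) = 43.5
  O₂: 2302 − 4.5(341.5) = 765.8
  N₂: 8662 (inert)
  CO₂: 0 + 3(341.5) = 1024
  H₂O: 0 + 3(341.5) = 1024
Total out = 11520 lbmol/h; y_N₂ = 8662 / 11520 = 0.7519.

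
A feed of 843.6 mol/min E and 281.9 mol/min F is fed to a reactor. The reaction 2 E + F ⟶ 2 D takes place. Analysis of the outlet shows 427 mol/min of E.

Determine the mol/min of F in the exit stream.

73.6 mol/min

For E: n = n₀ − 2ξ → 427 = 843.6 − 2ξ, giving ξ = 208.3 mol/min.
Outlet amounts (n = n₀ + ν ξ):
  E: 843.6 − 2(208.3) = 427
  F: 281.9 − 1(208.3) = 73.6
  D: 0 + 2(208.3) = 416.6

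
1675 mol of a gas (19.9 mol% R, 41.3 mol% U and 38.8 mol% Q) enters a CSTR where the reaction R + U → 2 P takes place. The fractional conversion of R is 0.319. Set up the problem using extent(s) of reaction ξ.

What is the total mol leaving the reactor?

R reacted = 0.319 × 333.3 = 106.3 mol; ν_R = −1, so ξ = 106.3/1 = 106.3 mol.
Outlet amounts (n = n₀ + ν ξ):
  R: 333.3 − 1(106.3) = 227
  U: 691.8 − 1(106.3) = 585.4
  P: 0 + 2(106.3) = 212.7
  Q: 649.9 (inert)
Total out = 227 + 585.4 + 212.7 + 649.9 = 1675 mol.

1680 mol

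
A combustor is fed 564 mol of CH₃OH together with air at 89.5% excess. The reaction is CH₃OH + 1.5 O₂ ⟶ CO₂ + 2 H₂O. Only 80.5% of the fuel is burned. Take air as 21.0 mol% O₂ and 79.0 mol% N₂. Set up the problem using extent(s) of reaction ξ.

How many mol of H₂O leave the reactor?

908 mol

Stoichiometric O₂ = 1.5 × 564 = 846 mol; O₂ fed = 846 × 1.895 = 1603 mol.
N₂ fed = 1603 × 79/21 = 6031 mol.
Fuel reacted = 0.805 × 564 → ξ = 454 mol.
Outlet (n = n₀ + ν ξ):
  CH₃OH: 564 − 1(454) = 110
  O₂: 1603 − 1.5(454) = 922.1
  N₂: 6031 (inert)
  CO₂: 0 + 1(454) = 454
  H₂O: 0 + 2(454) = 908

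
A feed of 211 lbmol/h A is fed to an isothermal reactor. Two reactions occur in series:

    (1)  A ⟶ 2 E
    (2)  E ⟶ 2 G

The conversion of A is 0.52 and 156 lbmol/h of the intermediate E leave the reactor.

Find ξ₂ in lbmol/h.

Conversion of A: A consumed = 1ξ₁ = 0.52 × 211 → ξ₁ = 109.7 lbmol/h.
E balance: n_E = 0 + 2ξ₁ − 1ξ₂ = 156 → ξ₂ = (2·109.7 − 156)/1 = 63.44 lbmol/h.
Outlet amounts (n = n₀ + Σ ν·ξ):
  A: 211 − 1(109.7) = 101.3
  E: 0 + 2(109.7) − 1(63.44) = 156
  G: 0 + 2(63.44) = 126.9

ξ₂ = 63.4 lbmol/h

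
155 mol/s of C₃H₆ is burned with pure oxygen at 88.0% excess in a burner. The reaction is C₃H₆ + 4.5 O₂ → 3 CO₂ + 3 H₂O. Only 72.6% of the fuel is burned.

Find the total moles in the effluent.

Stoichiometric O₂ = 4.5 × 155 = 697.5 mol/s; O₂ fed = 697.5 × 1.880 = 1311 mol/s.
Fuel reacted = 0.726 × 155 → ξ = 112.5 mol/s.
Outlet (n = n₀ + ν ξ):
  C₃H₆: 155 − 1(112.5) = 42.47
  O₂: 1311 − 4.5(112.5) = 804.9
  CO₂: 0 + 3(112.5) = 337.6
  H₂O: 0 + 3(112.5) = 337.6
Total out = 42.47 + 804.9 + 337.6 + 337.6 = 1523 mol/s.

1520 mol/s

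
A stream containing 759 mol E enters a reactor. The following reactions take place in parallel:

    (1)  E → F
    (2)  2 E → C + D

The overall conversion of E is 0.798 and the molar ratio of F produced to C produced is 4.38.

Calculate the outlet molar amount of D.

94.9 mol

Conversion of E: E consumed = 0.798 × 759 = 605.7 mol = 1ξ₁ + 2ξ₂.
Selectivity: 1ξ₁ / (1ξ₂) = 4.38 → ξ₁ = 4.38 ξ₂.
Substitute: (1·4.38 + 2) ξ₂ = 605.7 → ξ₂ = 94.93 mol, ξ₁ = 415.8 mol.
Outlet amounts (n = n₀ + Σ ν·ξ):
  E: 759 − 1(415.8) − 2(94.93) = 153.3
  F: 0 + 1(415.8) = 415.8
  C: 0 + 1(94.93) = 94.93
  D: 0 + 1(94.93) = 94.93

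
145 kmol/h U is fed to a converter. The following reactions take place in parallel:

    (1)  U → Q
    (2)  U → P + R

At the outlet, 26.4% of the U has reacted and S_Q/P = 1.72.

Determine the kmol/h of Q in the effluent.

Conversion of U: U consumed = 0.264 × 145 = 38.28 kmol/h = 1ξ₁ + 1ξ₂.
Selectivity: 1ξ₁ / (1ξ₂) = 1.72 → ξ₁ = 1.72 ξ₂.
Substitute: (1·1.72 + 1) ξ₂ = 38.28 → ξ₂ = 14.07 kmol/h, ξ₁ = 24.21 kmol/h.
Outlet amounts (n = n₀ + Σ ν·ξ):
  U: 145 − 1(24.21) − 1(14.07) = 106.7
  Q: 0 + 1(24.21) = 24.21
  P: 0 + 1(14.07) = 14.07
  R: 0 + 1(14.07) = 14.07

24.2 kmol/h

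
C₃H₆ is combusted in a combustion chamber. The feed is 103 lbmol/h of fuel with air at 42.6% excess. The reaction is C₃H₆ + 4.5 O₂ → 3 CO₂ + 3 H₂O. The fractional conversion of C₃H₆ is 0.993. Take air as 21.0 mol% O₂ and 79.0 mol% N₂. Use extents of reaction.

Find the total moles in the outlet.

Stoichiometric O₂ = 4.5 × 103 = 463.5 lbmol/h; O₂ fed = 463.5 × 1.426 = 661 lbmol/h.
N₂ fed = 661 × 79/21 = 2486 lbmol/h.
Fuel reacted = 0.993 × 103 → ξ = 102.3 lbmol/h.
Outlet (n = n₀ + ν ξ):
  C₃H₆: 103 − 1(102.3) = 0.721
  O₂: 661 − 4.5(102.3) = 200.7
  N₂: 2486 (inert)
  CO₂: 0 + 3(102.3) = 306.8
  H₂O: 0 + 3(102.3) = 306.8
Total out = 0.721 + 200.7 + 2486 + 306.8 + 306.8 = 3302 lbmol/h.

3300 lbmol/h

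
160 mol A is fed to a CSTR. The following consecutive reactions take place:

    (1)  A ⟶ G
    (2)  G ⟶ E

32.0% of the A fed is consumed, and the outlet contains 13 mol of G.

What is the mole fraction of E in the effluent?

0.239

Conversion of A: A consumed = 1ξ₁ = 0.32 × 160 → ξ₁ = 51.2 mol.
G balance: n_G = 0 + 1ξ₁ − 1ξ₂ = 13 → ξ₂ = (1·51.2 − 13)/1 = 38.2 mol.
Outlet amounts (n = n₀ + Σ ν·ξ):
  A: 160 − 1(51.2) = 108.8
  G: 0 + 1(51.2) − 1(38.2) = 13
  E: 0 + 1(38.2) = 38.2
Total out = 160 mol; y_E = 38.2 / 160 = 0.2388.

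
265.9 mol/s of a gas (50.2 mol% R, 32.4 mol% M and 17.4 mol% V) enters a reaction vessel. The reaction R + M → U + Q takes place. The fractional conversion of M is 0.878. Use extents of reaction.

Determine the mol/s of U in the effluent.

75.6 mol/s

M reacted = 0.878 × 86.15 = 75.64 mol/s; ν_M = −1, so ξ = 75.64/1 = 75.64 mol/s.
Outlet amounts (n = n₀ + ν ξ):
  R: 133.5 − 1(75.64) = 57.84
  M: 86.15 − 1(75.64) = 10.51
  U: 0 + 1(75.64) = 75.64
  Q: 0 + 1(75.64) = 75.64
  V: 46.27 (inert)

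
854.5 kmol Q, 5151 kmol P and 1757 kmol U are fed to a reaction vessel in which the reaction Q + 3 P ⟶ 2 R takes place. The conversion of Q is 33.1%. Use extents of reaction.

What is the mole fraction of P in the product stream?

0.598

Q reacted = 0.331 × 854.5 = 282.8 kmol; ν_Q = −1, so ξ = 282.8/1 = 282.8 kmol.
Outlet amounts (n = n₀ + ν ξ):
  Q: 854.5 − 1(282.8) = 571.7
  P: 5151 − 3(282.8) = 4302
  R: 0 + 2(282.8) = 565.7
  U: 1757 (inert)
Total out = 7197 kmol; y_P = 4302 / 7197 = 0.5978.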